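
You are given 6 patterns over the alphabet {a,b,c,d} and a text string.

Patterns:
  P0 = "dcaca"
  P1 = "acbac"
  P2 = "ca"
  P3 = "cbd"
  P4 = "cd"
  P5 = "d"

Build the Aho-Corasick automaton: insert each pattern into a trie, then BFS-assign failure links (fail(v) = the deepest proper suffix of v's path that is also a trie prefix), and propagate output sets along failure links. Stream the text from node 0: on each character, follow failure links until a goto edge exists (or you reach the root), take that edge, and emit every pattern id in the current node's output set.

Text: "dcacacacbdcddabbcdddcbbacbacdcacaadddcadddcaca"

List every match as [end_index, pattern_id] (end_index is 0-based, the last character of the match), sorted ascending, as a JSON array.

Build automaton:
Trie nodes:
  0='ε' goto a→6 c→11 d→1
  1='d' goto c→2  ←P5
  2='dc' goto a→3
  3='dca' goto c→4
  4='dcac' goto a→5
  5='dcaca' goto ·  ←P0
  6='a' goto c→7
  7='ac' goto b→8
  8='acb' goto a→9
  9='acba' goto c→10
  10='acbac' goto ·  ←P1
  11='c' goto a→12 b→13 d→15
  12='ca' goto ·  ←P2
  13='cb' goto d→14
  14='cbd' goto ·  ←P3
  15='cd' goto ·  ←P4

Failure links (BFS by depth):
  fail(1) 'd': from fail(0)=0 chase 'd': 0 ⇒ 0;  out={5}∪out(0)={5}
  fail(6) 'a': from fail(0)=0 chase 'a': 0 ⇒ 0;  out=∅∪out(0)=∅
  fail(11) 'c': from fail(0)=0 chase 'c': 0 ⇒ 0;  out=∅∪out(0)=∅
  fail(2) 'dc': from fail(1)=0 chase 'c': 0 ⇒ 11;  out=∅∪out(11)=∅
  fail(7) 'ac': from fail(6)=0 chase 'c': 0 ⇒ 11;  out=∅∪out(11)=∅
  fail(12) 'ca': from fail(11)=0 chase 'a': 0 ⇒ 6;  out={2}∪out(6)={2}
  fail(13) 'cb': from fail(11)=0 chase 'b': 0 ⇒ 0;  out=∅∪out(0)=∅
  fail(15) 'cd': from fail(11)=0 chase 'd': 0 ⇒ 1;  out={4}∪out(1)={4,5}
  fail(3) 'dca': from fail(2)=11 chase 'a': 11 ⇒ 12;  out=∅∪out(12)={2}
  fail(8) 'acb': from fail(7)=11 chase 'b': 11 ⇒ 13;  out=∅∪out(13)=∅
  fail(14) 'cbd': from fail(13)=0 chase 'd': 0 ⇒ 1;  out={3}∪out(1)={3,5}
  fail(4) 'dcac': from fail(3)=12 chase 'c': 12→6 ⇒ 7;  out=∅∪out(7)=∅
  fail(9) 'acba': from fail(8)=13 chase 'a': 13→0 ⇒ 6;  out=∅∪out(6)=∅
  fail(5) 'dcaca': from fail(4)=7 chase 'a': 7→11 ⇒ 12;  out={0}∪out(12)={0,2}
  fail(10) 'acbac': from fail(9)=6 chase 'c': 6 ⇒ 7;  out={1}∪out(7)={1}

Run:
i=0 'd': node 0→1  emit P5@[0:0]
i=1 'c': node 1→2
i=2 'a': node 2→3  emit P2@[1:2]
i=3 'c': node 3→4
i=4 'a': node 4→5  emit P0@[0:4],P2@[3:4]
i=5 'c': node 5→7 (via fail)
i=6 'a': node 7→12 (via fail)  emit P2@[5:6]
i=7 'c': node 12→7 (via fail)
i=8 'b': node 7→8
i=9 'd': node 8→14 (via fail)  emit P3@[7:9],P5@[9:9]
i=10 'c': node 14→2 (via fail)
i=11 'd': node 2→15 (via fail)  emit P4@[10:11],P5@[11:11]
i=12 'd': node 15→1 (via fail)  emit P5@[12:12]
i=13 'a': node 1→6 (via fail)
i=14 'b': node 6→0 (via fail)
i=15 'b': node 0→0
i=16 'c': node 0→11
i=17 'd': node 11→15  emit P4@[16:17],P5@[17:17]
i=18 'd': node 15→1 (via fail)  emit P5@[18:18]
i=19 'd': node 1→1 (via fail)  emit P5@[19:19]
i=20 'c': node 1→2
i=21 'b': node 2→13 (via fail)
i=22 'b': node 13→0 (via fail)
i=23 'a': node 0→6
i=24 'c': node 6→7
i=25 'b': node 7→8
i=26 'a': node 8→9
i=27 'c': node 9→10  emit P1@[23:27]
i=28 'd': node 10→15 (via fail)  emit P4@[27:28],P5@[28:28]
i=29 'c': node 15→2 (via fail)
i=30 'a': node 2→3  emit P2@[29:30]
i=31 'c': node 3→4
i=32 'a': node 4→5  emit P0@[28:32],P2@[31:32]
i=33 'a': node 5→6 (via fail)
i=34 'd': node 6→1 (via fail)  emit P5@[34:34]
i=35 'd': node 1→1 (via fail)  emit P5@[35:35]
i=36 'd': node 1→1 (via fail)  emit P5@[36:36]
i=37 'c': node 1→2
i=38 'a': node 2→3  emit P2@[37:38]
i=39 'd': node 3→1 (via fail)  emit P5@[39:39]
i=40 'd': node 1→1 (via fail)  emit P5@[40:40]
i=41 'd': node 1→1 (via fail)  emit P5@[41:41]
i=42 'c': node 1→2
i=43 'a': node 2→3  emit P2@[42:43]
i=44 'c': node 3→4
i=45 'a': node 4→5  emit P0@[41:45],P2@[44:45]

Result: [[0,5],[2,2],[4,0],[4,2],[6,2],[9,3],[9,5],[11,4],[11,5],[12,5],[17,4],[17,5],[18,5],[19,5],[27,1],[28,4],[28,5],[30,2],[32,0],[32,2],[34,5],[35,5],[36,5],[38,2],[39,5],[40,5],[41,5],[43,2],[45,0],[45,2]]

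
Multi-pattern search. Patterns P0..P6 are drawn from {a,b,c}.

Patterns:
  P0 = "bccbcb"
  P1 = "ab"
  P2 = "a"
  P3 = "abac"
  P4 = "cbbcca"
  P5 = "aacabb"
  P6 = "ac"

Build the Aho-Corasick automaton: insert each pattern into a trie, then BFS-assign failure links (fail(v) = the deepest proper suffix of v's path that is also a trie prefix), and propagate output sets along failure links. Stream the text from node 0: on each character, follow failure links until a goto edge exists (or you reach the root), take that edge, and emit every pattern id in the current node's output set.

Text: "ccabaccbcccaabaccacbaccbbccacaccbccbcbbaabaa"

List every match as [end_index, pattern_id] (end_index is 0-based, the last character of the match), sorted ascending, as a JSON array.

Construct AC machine:
Trie (insert patterns):
  n0 'ε': a→7 b→1 c→11
  n1 'b': c→2
  n2 'bc': c→3
  n3 'bcc': b→4
  n4 'bccb': c→5
  n5 'bccbc': b→6
  n6 'bccbcb': ·  [P0 ends]
  n7 'a': a→17 b→8 c→22  [P2 ends]
  n8 'ab': a→9  [P1 ends]
  n9 'aba': c→10
  n10 'abac': ·  [P3 ends]
  n11 'c': b→12
  n12 'cb': b→13
  n13 'cbb': c→14
  n14 'cbbc': c→15
  n15 'cbbcc': a→16
  n16 'cbbcca': ·  [P4 ends]
  n17 'aa': c→18
  n18 'aac': a→19
  n19 'aaca': b→20
  n20 'aacab': b→21
  n21 'aacabb': ·  [P5 ends]
  n22 'ac': ·  [P6 ends]

Failure links (BFS by depth):
  n1('b'): parent n0 fail=0; on 'b' 0 → fail=0;  out ∅∪∅=∅
  n7('a'): parent n0 fail=0; on 'a' 0 → fail=0;  out {2}∪∅={2}
  n11('c'): parent n0 fail=0; on 'c' 0 → fail=0;  out ∅∪∅=∅
  n2('bc'): parent n1 fail=0; on 'c' 0 → fail=11;  out ∅∪∅=∅
  n8('ab'): parent n7 fail=0; on 'b' 0 → fail=1;  out {1}∪∅={1}
  n12('cb'): parent n11 fail=0; on 'b' 0 → fail=1;  out ∅∪∅=∅
  n17('aa'): parent n7 fail=0; on 'a' 0 → fail=7;  out ∅∪{2}={2}
  n22('ac'): parent n7 fail=0; on 'c' 0 → fail=11;  out {6}∪∅={6}
  n3('bcc'): parent n2 fail=11; on 'c' 11→0 → fail=11;  out ∅∪∅=∅
  n9('aba'): parent n8 fail=1; on 'a' 1→0 → fail=7;  out ∅∪{2}={2}
  n13('cbb'): parent n12 fail=1; on 'b' 1→0 → fail=1;  out ∅∪∅=∅
  n18('aac'): parent n17 fail=7; on 'c' 7 → fail=22;  out ∅∪{6}={6}
  n4('bccb'): parent n3 fail=11; on 'b' 11 → fail=12;  out ∅∪∅=∅
  n10('abac'): parent n9 fail=7; on 'c' 7 → fail=22;  out {3}∪{6}={3,6}
  n14('cbbc'): parent n13 fail=1; on 'c' 1 → fail=2;  out ∅∪∅=∅
  n19('aaca'): parent n18 fail=22; on 'a' 22→11→0 → fail=7;  out ∅∪{2}={2}
  n5('bccbc'): parent n4 fail=12; on 'c' 12→1 → fail=2;  out ∅∪∅=∅
  n15('cbbcc'): parent n14 fail=2; on 'c' 2 → fail=3;  out ∅∪∅=∅
  n20('aacab'): parent n19 fail=7; on 'b' 7 → fail=8;  out ∅∪{1}={1}
  n6('bccbcb'): parent n5 fail=2; on 'b' 2→11 → fail=12;  out {0}∪∅={0}
  n16('cbbcca'): parent n15 fail=3; on 'a' 3→11→0 → fail=7;  out {4}∪{2}={2,4}
  n21('aacabb'): parent n20 fail=8; on 'b' 8→1→0 → fail=1;  out {5}∪∅={5}

Text stream:
pos 0 'c': at 11
pos 1 'c': at 11 (via fail)
pos 2 'a': at 7 (via fail)  ** P2@[2:2]
pos 3 'b': at 8  ** P1@[2:3]
pos 4 'a': at 9  ** P2@[4:4]
pos 5 'c': at 10  ** P3@[2:5],P6@[4:5]
pos 6 'c': at 11 (via fail)
pos 7 'b': at 12
pos 8 'c': at 2 (via fail)
pos 9 'c': at 3
pos 10 'c': at 11 (via fail)
pos 11 'a': at 7 (via fail)  ** P2@[11:11]
pos 12 'a': at 17  ** P2@[12:12]
pos 13 'b': at 8 (via fail)  ** P1@[12:13]
pos 14 'a': at 9  ** P2@[14:14]
pos 15 'c': at 10  ** P3@[12:15],P6@[14:15]
pos 16 'c': at 11 (via fail)
pos 17 'a': at 7 (via fail)  ** P2@[17:17]
pos 18 'c': at 22  ** P6@[17:18]
pos 19 'b': at 12 (via fail)
pos 20 'a': at 7 (via fail)  ** P2@[20:20]
pos 21 'c': at 22  ** P6@[20:21]
pos 22 'c': at 11 (via fail)
pos 23 'b': at 12
pos 24 'b': at 13
pos 25 'c': at 14
pos 26 'c': at 15
pos 27 'a': at 16  ** P2@[27:27],P4@[22:27]
pos 28 'c': at 22 (via fail)  ** P6@[27:28]
pos 29 'a': at 7 (via fail)  ** P2@[29:29]
pos 30 'c': at 22  ** P6@[29:30]
pos 31 'c': at 11 (via fail)
pos 32 'b': at 12
pos 33 'c': at 2 (via fail)
pos 34 'c': at 3
pos 35 'b': at 4
pos 36 'c': at 5
pos 37 'b': at 6  ** P0@[32:37]
pos 38 'b': at 13 (via fail)
pos 39 'a': at 7 (via fail)  ** P2@[39:39]
pos 40 'a': at 17  ** P2@[40:40]
pos 41 'b': at 8 (via fail)  ** P1@[40:41]
pos 42 'a': at 9  ** P2@[42:42]
pos 43 'a': at 17 (via fail)  ** P2@[43:43]

All matches (sorted): [[2,2],[3,1],[4,2],[5,3],[5,6],[11,2],[12,2],[13,1],[14,2],[15,3],[15,6],[17,2],[18,6],[20,2],[21,6],[27,2],[27,4],[28,6],[29,2],[30,6],[37,0],[39,2],[40,2],[41,1],[42,2],[43,2]]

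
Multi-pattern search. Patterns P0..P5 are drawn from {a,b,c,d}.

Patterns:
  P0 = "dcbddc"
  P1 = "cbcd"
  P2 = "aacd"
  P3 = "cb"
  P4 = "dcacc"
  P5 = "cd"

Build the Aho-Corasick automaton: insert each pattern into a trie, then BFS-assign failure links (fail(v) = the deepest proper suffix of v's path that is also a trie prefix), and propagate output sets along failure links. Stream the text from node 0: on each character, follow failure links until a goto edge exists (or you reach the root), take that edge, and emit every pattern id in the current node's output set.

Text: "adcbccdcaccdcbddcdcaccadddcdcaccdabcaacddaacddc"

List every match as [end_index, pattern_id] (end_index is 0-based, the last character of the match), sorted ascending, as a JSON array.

Construct AC machine:
Trie nodes:
  n0 'ε': a→11 c→7 d→1
  n1 'd': c→2
  n2 'dc': a→15 b→3
  n3 'dcb': d→4
  n4 'dcbd': d→5
  n5 'dcbdd': c→6
  n6 'dcbddc': ·  ←P0
  n7 'c': b→8 d→18
  n8 'cb': c→9  ←P3
  n9 'cbc': d→10
  n10 'cbcd': ·  ←P1
  n11 'a': a→12
  n12 'aa': c→13
  n13 'aac': d→14
  n14 'aacd': ·  ←P2
  n15 'dca': c→16
  n16 'dcac': c→17
  n17 'dcacc': ·  ←P4
  n18 'cd': ·  ←P5

BFS fail/out derivation:
  fail(1) 'd': from fail(0)=0 chase 'd': 0 ⇒ 0;  out=∅∪out(0)=∅
  fail(7) 'c': from fail(0)=0 chase 'c': 0 ⇒ 0;  out=∅∪out(0)=∅
  fail(11) 'a': from fail(0)=0 chase 'a': 0 ⇒ 0;  out=∅∪out(0)=∅
  fail(2) 'dc': from fail(1)=0 chase 'c': 0 ⇒ 7;  out=∅∪out(7)=∅
  fail(8) 'cb': from fail(7)=0 chase 'b': 0 ⇒ 0;  out={3}∪out(0)={3}
  fail(12) 'aa': from fail(11)=0 chase 'a': 0 ⇒ 11;  out=∅∪out(11)=∅
  fail(18) 'cd': from fail(7)=0 chase 'd': 0 ⇒ 1;  out={5}∪out(1)={5}
  fail(3) 'dcb': from fail(2)=7 chase 'b': 7 ⇒ 8;  out=∅∪out(8)={3}
  fail(9) 'cbc': from fail(8)=0 chase 'c': 0 ⇒ 7;  out=∅∪out(7)=∅
  fail(13) 'aac': from fail(12)=11 chase 'c': 11→0 ⇒ 7;  out=∅∪out(7)=∅
  fail(15) 'dca': from fail(2)=7 chase 'a': 7→0 ⇒ 11;  out=∅∪out(11)=∅
  fail(4) 'dcbd': from fail(3)=8 chase 'd': 8→0 ⇒ 1;  out=∅∪out(1)=∅
  fail(10) 'cbcd': from fail(9)=7 chase 'd': 7 ⇒ 18;  out={1}∪out(18)={1,5}
  fail(14) 'aacd': from fail(13)=7 chase 'd': 7 ⇒ 18;  out={2}∪out(18)={2,5}
  fail(16) 'dcac': from fail(15)=11 chase 'c': 11→0 ⇒ 7;  out=∅∪out(7)=∅
  fail(5) 'dcbdd': from fail(4)=1 chase 'd': 1→0 ⇒ 1;  out=∅∪out(1)=∅
  fail(17) 'dcacc': from fail(16)=7 chase 'c': 7→0 ⇒ 7;  out={4}∪out(7)={4}
  fail(6) 'dcbddc': from fail(5)=1 chase 'c': 1 ⇒ 2;  out={0}∪out(2)={0}

Text stream:
pos 0 'a': at 11
pos 1 'd': at 1 (fail-walked)
pos 2 'c': at 2
pos 3 'b': at 3  → match P3@[2:3]
pos 4 'c': at 9 (fail-walked)
pos 5 'c': at 7 (fail-walked)
pos 6 'd': at 18  → match P5@[5:6]
pos 7 'c': at 2 (fail-walked)
pos 8 'a': at 15
pos 9 'c': at 16
pos 10 'c': at 17  → match P4@[6:10]
pos 11 'd': at 18 (fail-walked)  → match P5@[10:11]
pos 12 'c': at 2 (fail-walked)
pos 13 'b': at 3  → match P3@[12:13]
pos 14 'd': at 4
pos 15 'd': at 5
pos 16 'c': at 6  → match P0@[11:16]
pos 17 'd': at 18 (fail-walked)  → match P5@[16:17]
pos 18 'c': at 2 (fail-walked)
pos 19 'a': at 15
pos 20 'c': at 16
pos 21 'c': at 17  → match P4@[17:21]
pos 22 'a': at 11 (fail-walked)
pos 23 'd': at 1 (fail-walked)
pos 24 'd': at 1 (fail-walked)
pos 25 'd': at 1 (fail-walked)
pos 26 'c': at 2
pos 27 'd': at 18 (fail-walked)  → match P5@[26:27]
pos 28 'c': at 2 (fail-walked)
pos 29 'a': at 15
pos 30 'c': at 16
pos 31 'c': at 17  → match P4@[27:31]
pos 32 'd': at 18 (fail-walked)  → match P5@[31:32]
pos 33 'a': at 11 (fail-walked)
pos 34 'b': at 0 (fail-walked)
pos 35 'c': at 7
pos 36 'a': at 11 (fail-walked)
pos 37 'a': at 12
pos 38 'c': at 13
pos 39 'd': at 14  → match P2@[36:39],P5@[38:39]
pos 40 'd': at 1 (fail-walked)
pos 41 'a': at 11 (fail-walked)
pos 42 'a': at 12
pos 43 'c': at 13
pos 44 'd': at 14  → match P2@[41:44],P5@[43:44]
pos 45 'd': at 1 (fail-walked)
pos 46 'c': at 2

Matches: [[3,3],[6,5],[10,4],[11,5],[13,3],[16,0],[17,5],[21,4],[27,5],[31,4],[32,5],[39,2],[39,5],[44,2],[44,5]]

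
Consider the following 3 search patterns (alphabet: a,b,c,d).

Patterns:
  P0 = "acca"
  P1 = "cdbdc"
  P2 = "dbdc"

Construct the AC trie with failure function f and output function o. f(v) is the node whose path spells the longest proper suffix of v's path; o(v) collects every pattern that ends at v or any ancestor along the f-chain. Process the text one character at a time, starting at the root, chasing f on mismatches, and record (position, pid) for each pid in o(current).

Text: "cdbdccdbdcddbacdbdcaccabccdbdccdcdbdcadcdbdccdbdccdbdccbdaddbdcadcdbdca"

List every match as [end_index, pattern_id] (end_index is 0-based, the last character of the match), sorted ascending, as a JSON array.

Build:
Trie (insert patterns):
  0='ε' goto a→1 c→5 d→10
  1='a' goto c→2
  2='ac' goto c→3
  3='acc' goto a→4
  4='acca' goto ·  ←P0
  5='c' goto d→6
  6='cd' goto b→7
  7='cdb' goto d→8
  8='cdbd' goto c→9
  9='cdbdc' goto ·  ←P1
  10='d' goto b→11
  11='db' goto d→12
  12='dbd' goto c→13
  13='dbdc' goto ·  ←P2

Failure links (BFS by depth):
  fail(1) 'a': from fail(0)=0 chase 'a': 0 ⇒ 0;  out=∅∪out(0)=∅
  fail(5) 'c': from fail(0)=0 chase 'c': 0 ⇒ 0;  out=∅∪out(0)=∅
  fail(10) 'd': from fail(0)=0 chase 'd': 0 ⇒ 0;  out=∅∪out(0)=∅
  fail(2) 'ac': from fail(1)=0 chase 'c': 0 ⇒ 5;  out=∅∪out(5)=∅
  fail(6) 'cd': from fail(5)=0 chase 'd': 0 ⇒ 10;  out=∅∪out(10)=∅
  fail(11) 'db': from fail(10)=0 chase 'b': 0 ⇒ 0;  out=∅∪out(0)=∅
  fail(3) 'acc': from fail(2)=5 chase 'c': 5→0 ⇒ 5;  out=∅∪out(5)=∅
  fail(7) 'cdb': from fail(6)=10 chase 'b': 10 ⇒ 11;  out=∅∪out(11)=∅
  fail(12) 'dbd': from fail(11)=0 chase 'd': 0 ⇒ 10;  out=∅∪out(10)=∅
  fail(4) 'acca': from fail(3)=5 chase 'a': 5→0 ⇒ 1;  out={0}∪out(1)={0}
  fail(8) 'cdbd': from fail(7)=11 chase 'd': 11 ⇒ 12;  out=∅∪out(12)=∅
  fail(13) 'dbdc': from fail(12)=10 chase 'c': 10→0 ⇒ 5;  out={2}∪out(5)={2}
  fail(9) 'cdbdc': from fail(8)=12 chase 'c': 12 ⇒ 13;  out={1}∪out(13)={1,2}

Run:
pos 0 'c': at 5
pos 1 'd': at 6
pos 2 'b': at 7
pos 3 'd': at 8
pos 4 'c': at 9  emit P1@[0:4],P2@[1:4]
pos 5 'c': at 5 ·f
pos 6 'd': at 6
pos 7 'b': at 7
pos 8 'd': at 8
pos 9 'c': at 9  emit P1@[5:9],P2@[6:9]
pos 10 'd': at 6 ·f
pos 11 'd': at 10 ·f
pos 12 'b': at 11
pos 13 'a': at 1 ·f
pos 14 'c': at 2
pos 15 'd': at 6 ·f
pos 16 'b': at 7
pos 17 'd': at 8
pos 18 'c': at 9  emit P1@[14:18],P2@[15:18]
pos 19 'a': at 1 ·f
pos 20 'c': at 2
pos 21 'c': at 3
pos 22 'a': at 4  emit P0@[19:22]
pos 23 'b': at 0 ·f
pos 24 'c': at 5
pos 25 'c': at 5 ·f
pos 26 'd': at 6
pos 27 'b': at 7
pos 28 'd': at 8
pos 29 'c': at 9  emit P1@[25:29],P2@[26:29]
pos 30 'c': at 5 ·f
pos 31 'd': at 6
pos 32 'c': at 5 ·f
pos 33 'd': at 6
pos 34 'b': at 7
pos 35 'd': at 8
pos 36 'c': at 9  emit P1@[32:36],P2@[33:36]
pos 37 'a': at 1 ·f
pos 38 'd': at 10 ·f
pos 39 'c': at 5 ·f
pos 40 'd': at 6
pos 41 'b': at 7
pos 42 'd': at 8
pos 43 'c': at 9  emit P1@[39:43],P2@[40:43]
pos 44 'c': at 5 ·f
pos 45 'd': at 6
pos 46 'b': at 7
pos 47 'd': at 8
pos 48 'c': at 9  emit P1@[44:48],P2@[45:48]
pos 49 'c': at 5 ·f
pos 50 'd': at 6
pos 51 'b': at 7
pos 52 'd': at 8
pos 53 'c': at 9  emit P1@[49:53],P2@[50:53]
pos 54 'c': at 5 ·f
pos 55 'b': at 0 ·f
pos 56 'd': at 10
pos 57 'a': at 1 ·f
pos 58 'd': at 10 ·f
pos 59 'd': at 10 ·f
pos 60 'b': at 11
pos 61 'd': at 12
pos 62 'c': at 13  emit P2@[59:62]
pos 63 'a': at 1 ·f
pos 64 'd': at 10 ·f
pos 65 'c': at 5 ·f
pos 66 'd': at 6
pos 67 'b': at 7
pos 68 'd': at 8
pos 69 'c': at 9  emit P1@[65:69],P2@[66:69]
pos 70 'a': at 1 ·f

All matches (sorted): [[4,1],[4,2],[9,1],[9,2],[18,1],[18,2],[22,0],[29,1],[29,2],[36,1],[36,2],[43,1],[43,2],[48,1],[48,2],[53,1],[53,2],[62,2],[69,1],[69,2]]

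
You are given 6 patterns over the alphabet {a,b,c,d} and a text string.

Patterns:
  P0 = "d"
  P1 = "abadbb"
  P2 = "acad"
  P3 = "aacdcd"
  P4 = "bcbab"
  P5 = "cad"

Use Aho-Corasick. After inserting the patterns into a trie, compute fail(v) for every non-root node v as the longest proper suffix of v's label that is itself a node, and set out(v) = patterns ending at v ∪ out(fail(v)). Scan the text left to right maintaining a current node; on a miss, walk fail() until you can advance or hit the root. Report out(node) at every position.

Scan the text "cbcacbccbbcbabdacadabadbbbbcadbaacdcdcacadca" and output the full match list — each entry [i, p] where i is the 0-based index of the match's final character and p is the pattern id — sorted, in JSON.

Build automaton:
Trie nodes:
  0='ε' goto a→2 b→16 c→21 d→1
  1='d' goto ·  [P0 ends]
  2='a' goto a→11 b→3 c→8
  3='ab' goto a→4
  4='aba' goto d→5
  5='abad' goto b→6
  6='abadb' goto b→7
  7='abadbb' goto ·  [P1 ends]
  8='ac' goto a→9
  9='aca' goto d→10
  10='acad' goto ·  [P2 ends]
  11='aa' goto c→12
  12='aac' goto d→13
  13='aacd' goto c→14
  14='aacdc' goto d→15
  15='aacdcd' goto ·  [P3 ends]
  16='b' goto c→17
  17='bc' goto b→18
  18='bcb' goto a→19
  19='bcba' goto b→20
  20='bcbab' goto ·  [P4 ends]
  21='c' goto a→22
  22='ca' goto d→23
  23='cad' goto ·  [P5 ends]

Failure links (BFS by depth):
  n1('d'): parent n0 fail=0; on 'd' 0 → fail=0;  out {0}∪∅={0}
  n2('a'): parent n0 fail=0; on 'a' 0 → fail=0;  out ∅∪∅=∅
  n16('b'): parent n0 fail=0; on 'b' 0 → fail=0;  out ∅∪∅=∅
  n21('c'): parent n0 fail=0; on 'c' 0 → fail=0;  out ∅∪∅=∅
  n3('ab'): parent n2 fail=0; on 'b' 0 → fail=16;  out ∅∪∅=∅
  n8('ac'): parent n2 fail=0; on 'c' 0 → fail=21;  out ∅∪∅=∅
  n11('aa'): parent n2 fail=0; on 'a' 0 → fail=2;  out ∅∪∅=∅
  n17('bc'): parent n16 fail=0; on 'c' 0 → fail=21;  out ∅∪∅=∅
  n22('ca'): parent n21 fail=0; on 'a' 0 → fail=2;  out ∅∪∅=∅
  n4('aba'): parent n3 fail=16; on 'a' 16→0 → fail=2;  out ∅∪∅=∅
  n9('aca'): parent n8 fail=21; on 'a' 21 → fail=22;  out ∅∪∅=∅
  n12('aac'): parent n11 fail=2; on 'c' 2 → fail=8;  out ∅∪∅=∅
  n18('bcb'): parent n17 fail=21; on 'b' 21→0 → fail=16;  out ∅∪∅=∅
  n23('cad'): parent n22 fail=2; on 'd' 2→0 → fail=1;  out {5}∪{0}={0,5}
  n5('abad'): parent n4 fail=2; on 'd' 2→0 → fail=1;  out ∅∪{0}={0}
  n10('acad'): parent n9 fail=22; on 'd' 22 → fail=23;  out {2}∪{0,5}={0,2,5}
  n13('aacd'): parent n12 fail=8; on 'd' 8→21→0 → fail=1;  out ∅∪{0}={0}
  n19('bcba'): parent n18 fail=16; on 'a' 16→0 → fail=2;  out ∅∪∅=∅
  n6('abadb'): parent n5 fail=1; on 'b' 1→0 → fail=16;  out ∅∪∅=∅
  n14('aacdc'): parent n13 fail=1; on 'c' 1→0 → fail=21;  out ∅∪∅=∅
  n20('bcbab'): parent n19 fail=2; on 'b' 2 → fail=3;  out {4}∪∅={4}
  n7('abadbb'): parent n6 fail=16; on 'b' 16→0 → fail=16;  out {1}∪∅={1}
  n15('aacdcd'): parent n14 fail=21; on 'd' 21→0 → fail=1;  out {3}∪{0}={0,3}

Text stream:
i=0 'c': node 0→21
i=1 'b': node 21→16 (fail-walked)
i=2 'c': node 16→17
i=3 'a': node 17→22 (fail-walked)
i=4 'c': node 22→8 (fail-walked)
i=5 'b': node 8→16 (fail-walked)
i=6 'c': node 16→17
i=7 'c': node 17→21 (fail-walked)
i=8 'b': node 21→16 (fail-walked)
i=9 'b': node 16→16 (fail-walked)
i=10 'c': node 16→17
i=11 'b': node 17→18
i=12 'a': node 18→19
i=13 'b': node 19→20  emit P4@[9:13]
i=14 'd': node 20→1 (fail-walked)  emit P0@[14:14]
i=15 'a': node 1→2 (fail-walked)
i=16 'c': node 2→8
i=17 'a': node 8→9
i=18 'd': node 9→10  emit P0@[18:18],P2@[15:18],P5@[16:18]
i=19 'a': node 10→2 (fail-walked)
i=20 'b': node 2→3
i=21 'a': node 3→4
i=22 'd': node 4→5  emit P0@[22:22]
i=23 'b': node 5→6
i=24 'b': node 6→7  emit P1@[19:24]
i=25 'b': node 7→16 (fail-walked)
i=26 'b': node 16→16 (fail-walked)
i=27 'c': node 16→17
i=28 'a': node 17→22 (fail-walked)
i=29 'd': node 22→23  emit P0@[29:29],P5@[27:29]
i=30 'b': node 23→16 (fail-walked)
i=31 'a': node 16→2 (fail-walked)
i=32 'a': node 2→11
i=33 'c': node 11→12
i=34 'd': node 12→13  emit P0@[34:34]
i=35 'c': node 13→14
i=36 'd': node 14→15  emit P0@[36:36],P3@[31:36]
i=37 'c': node 15→21 (fail-walked)
i=38 'a': node 21→22
i=39 'c': node 22→8 (fail-walked)
i=40 'a': node 8→9
i=41 'd': node 9→10  emit P0@[41:41],P2@[38:41],P5@[39:41]
i=42 'c': node 10→21 (fail-walked)
i=43 'a': node 21→22

All matches (sorted): [[13,4],[14,0],[18,0],[18,2],[18,5],[22,0],[24,1],[29,0],[29,5],[34,0],[36,0],[36,3],[41,0],[41,2],[41,5]]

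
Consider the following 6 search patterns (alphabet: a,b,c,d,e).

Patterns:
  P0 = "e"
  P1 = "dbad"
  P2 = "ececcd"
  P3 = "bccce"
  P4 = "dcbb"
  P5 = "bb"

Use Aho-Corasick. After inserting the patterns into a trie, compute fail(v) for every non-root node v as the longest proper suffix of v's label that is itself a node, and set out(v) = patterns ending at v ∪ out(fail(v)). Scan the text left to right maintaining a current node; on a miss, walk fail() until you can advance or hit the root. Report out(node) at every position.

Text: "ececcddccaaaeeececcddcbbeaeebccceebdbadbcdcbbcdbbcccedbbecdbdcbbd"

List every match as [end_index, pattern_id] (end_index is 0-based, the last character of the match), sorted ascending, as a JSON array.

Construct AC machine:
Trie nodes:
  0='ε' goto b→11 d→2 e→1
  1='e' goto c→6  ←P0
  2='d' goto b→3 c→16
  3='db' goto a→4
  4='dba' goto d→5
  5='dbad' goto ·  ←P1
  6='ec' goto e→7
  7='ece' goto c→8
  8='ecec' goto c→9
  9='ececc' goto d→10
  10='ececcd' goto ·  ←P2
  11='b' goto b→19 c→12
  12='bc' goto c→13
  13='bcc' goto c→14
  14='bccc' goto e→15
  15='bccce' goto ·  ←P3
  16='dc' goto b→17
  17='dcb' goto b→18
  18='dcbb' goto ·  ←P4
  19='bb' goto ·  ←P5

Failure links (BFS by depth):
  fail(1) 'e': from fail(0)=0 chase 'e': 0 ⇒ 0;  out={0}∪out(0)={0}
  fail(2) 'd': from fail(0)=0 chase 'd': 0 ⇒ 0;  out=∅∪out(0)=∅
  fail(11) 'b': from fail(0)=0 chase 'b': 0 ⇒ 0;  out=∅∪out(0)=∅
  fail(3) 'db': from fail(2)=0 chase 'b': 0 ⇒ 11;  out=∅∪out(11)=∅
  fail(6) 'ec': from fail(1)=0 chase 'c': 0 ⇒ 0;  out=∅∪out(0)=∅
  fail(12) 'bc': from fail(11)=0 chase 'c': 0 ⇒ 0;  out=∅∪out(0)=∅
  fail(16) 'dc': from fail(2)=0 chase 'c': 0 ⇒ 0;  out=∅∪out(0)=∅
  fail(19) 'bb': from fail(11)=0 chase 'b': 0 ⇒ 11;  out={5}∪out(11)={5}
  fail(4) 'dba': from fail(3)=11 chase 'a': 11→0 ⇒ 0;  out=∅∪out(0)=∅
  fail(7) 'ece': from fail(6)=0 chase 'e': 0 ⇒ 1;  out=∅∪out(1)={0}
  fail(13) 'bcc': from fail(12)=0 chase 'c': 0 ⇒ 0;  out=∅∪out(0)=∅
  fail(17) 'dcb': from fail(16)=0 chase 'b': 0 ⇒ 11;  out=∅∪out(11)=∅
  fail(5) 'dbad': from fail(4)=0 chase 'd': 0 ⇒ 2;  out={1}∪out(2)={1}
  fail(8) 'ecec': from fail(7)=1 chase 'c': 1 ⇒ 6;  out=∅∪out(6)=∅
  fail(14) 'bccc': from fail(13)=0 chase 'c': 0 ⇒ 0;  out=∅∪out(0)=∅
  fail(18) 'dcbb': from fail(17)=11 chase 'b': 11 ⇒ 19;  out={4}∪out(19)={4,5}
  fail(9) 'ececc': from fail(8)=6 chase 'c': 6→0 ⇒ 0;  out=∅∪out(0)=∅
  fail(15) 'bccce': from fail(14)=0 chase 'e': 0 ⇒ 1;  out={3}∪out(1)={0,3}
  fail(10) 'ececcd': from fail(9)=0 chase 'd': 0 ⇒ 2;  out={2}∪out(2)={2}

Scan:
pos 0 'e': at 1  → match P0@[0:0]
pos 1 'c': at 6
pos 2 'e': at 7  → match P0@[2:2]
pos 3 'c': at 8
pos 4 'c': at 9
pos 5 'd': at 10  → match P2@[0:5]
pos 6 'd': at 2 (via fail)
pos 7 'c': at 16
pos 8 'c': at 0 (via fail)
pos 9 'a': at 0
pos 10 'a': at 0
pos 11 'a': at 0
pos 12 'e': at 1  → match P0@[12:12]
pos 13 'e': at 1 (via fail)  → match P0@[13:13]
pos 14 'e': at 1 (via fail)  → match P0@[14:14]
pos 15 'c': at 6
pos 16 'e': at 7  → match P0@[16:16]
pos 17 'c': at 8
pos 18 'c': at 9
pos 19 'd': at 10  → match P2@[14:19]
pos 20 'd': at 2 (via fail)
pos 21 'c': at 16
pos 22 'b': at 17
pos 23 'b': at 18  → match P4@[20:23],P5@[22:23]
pos 24 'e': at 1 (via fail)  → match P0@[24:24]
pos 25 'a': at 0 (via fail)
pos 26 'e': at 1  → match P0@[26:26]
pos 27 'e': at 1 (via fail)  → match P0@[27:27]
pos 28 'b': at 11 (via fail)
pos 29 'c': at 12
pos 30 'c': at 13
pos 31 'c': at 14
pos 32 'e': at 15  → match P0@[32:32],P3@[28:32]
pos 33 'e': at 1 (via fail)  → match P0@[33:33]
pos 34 'b': at 11 (via fail)
pos 35 'd': at 2 (via fail)
pos 36 'b': at 3
pos 37 'a': at 4
pos 38 'd': at 5  → match P1@[35:38]
pos 39 'b': at 3 (via fail)
pos 40 'c': at 12 (via fail)
pos 41 'd': at 2 (via fail)
pos 42 'c': at 16
pos 43 'b': at 17
pos 44 'b': at 18  → match P4@[41:44],P5@[43:44]
pos 45 'c': at 12 (via fail)
pos 46 'd': at 2 (via fail)
pos 47 'b': at 3
pos 48 'b': at 19 (via fail)  → match P5@[47:48]
pos 49 'c': at 12 (via fail)
pos 50 'c': at 13
pos 51 'c': at 14
pos 52 'e': at 15  → match P0@[52:52],P3@[48:52]
pos 53 'd': at 2 (via fail)
pos 54 'b': at 3
pos 55 'b': at 19 (via fail)  → match P5@[54:55]
pos 56 'e': at 1 (via fail)  → match P0@[56:56]
pos 57 'c': at 6
pos 58 'd': at 2 (via fail)
pos 59 'b': at 3
pos 60 'd': at 2 (via fail)
pos 61 'c': at 16
pos 62 'b': at 17
pos 63 'b': at 18  → match P4@[60:63],P5@[62:63]
pos 64 'd': at 2 (via fail)

Matches: [[0,0],[2,0],[5,2],[12,0],[13,0],[14,0],[16,0],[19,2],[23,4],[23,5],[24,0],[26,0],[27,0],[32,0],[32,3],[33,0],[38,1],[44,4],[44,5],[48,5],[52,0],[52,3],[55,5],[56,0],[63,4],[63,5]]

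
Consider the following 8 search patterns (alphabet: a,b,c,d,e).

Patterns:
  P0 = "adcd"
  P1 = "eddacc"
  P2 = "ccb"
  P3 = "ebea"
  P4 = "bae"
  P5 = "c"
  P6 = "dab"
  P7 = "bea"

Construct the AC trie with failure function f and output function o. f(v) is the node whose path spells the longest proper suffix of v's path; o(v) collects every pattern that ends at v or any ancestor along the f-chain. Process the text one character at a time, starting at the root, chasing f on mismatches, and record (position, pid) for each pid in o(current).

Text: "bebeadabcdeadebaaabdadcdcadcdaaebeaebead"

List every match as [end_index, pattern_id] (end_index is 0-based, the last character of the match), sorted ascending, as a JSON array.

Construct AC machine:
Trie (insert patterns):
  n0 'ε': a→1 b→17 c→11 d→20 e→5
  n1 'a': d→2
  n2 'ad': c→3
  n3 'adc': d→4
  n4 'adcd': ·  ←P0
  n5 'e': b→14 d→6
  n6 'ed': d→7
  n7 'edd': a→8
  n8 'edda': c→9
  n9 'eddac': c→10
  n10 'eddacc': ·  ←P1
  n11 'c': c→12  ←P5
  n12 'cc': b→13
  n13 'ccb': ·  ←P2
  n14 'eb': e→15
  n15 'ebe': a→16
  n16 'ebea': ·  ←P3
  n17 'b': a→18 e→23
  n18 'ba': e→19
  n19 'bae': ·  ←P4
  n20 'd': a→21
  n21 'da': b→22
  n22 'dab': ·  ←P6
  n23 'be': a→24
  n24 'bea': ·  ←P7

Failure links (BFS by depth):
  fail(1) 'a': from fail(0)=0 chase 'a': 0 ⇒ 0;  out=∅∪out(0)=∅
  fail(5) 'e': from fail(0)=0 chase 'e': 0 ⇒ 0;  out=∅∪out(0)=∅
  fail(11) 'c': from fail(0)=0 chase 'c': 0 ⇒ 0;  out={5}∪out(0)={5}
  fail(17) 'b': from fail(0)=0 chase 'b': 0 ⇒ 0;  out=∅∪out(0)=∅
  fail(20) 'd': from fail(0)=0 chase 'd': 0 ⇒ 0;  out=∅∪out(0)=∅
  fail(2) 'ad': from fail(1)=0 chase 'd': 0 ⇒ 20;  out=∅∪out(20)=∅
  fail(6) 'ed': from fail(5)=0 chase 'd': 0 ⇒ 20;  out=∅∪out(20)=∅
  fail(12) 'cc': from fail(11)=0 chase 'c': 0 ⇒ 11;  out=∅∪out(11)={5}
  fail(14) 'eb': from fail(5)=0 chase 'b': 0 ⇒ 17;  out=∅∪out(17)=∅
  fail(18) 'ba': from fail(17)=0 chase 'a': 0 ⇒ 1;  out=∅∪out(1)=∅
  fail(21) 'da': from fail(20)=0 chase 'a': 0 ⇒ 1;  out=∅∪out(1)=∅
  fail(23) 'be': from fail(17)=0 chase 'e': 0 ⇒ 5;  out=∅∪out(5)=∅
  fail(3) 'adc': from fail(2)=20 chase 'c': 20→0 ⇒ 11;  out=∅∪out(11)={5}
  fail(7) 'edd': from fail(6)=20 chase 'd': 20→0 ⇒ 20;  out=∅∪out(20)=∅
  fail(13) 'ccb': from fail(12)=11 chase 'b': 11→0 ⇒ 17;  out={2}∪out(17)={2}
  fail(15) 'ebe': from fail(14)=17 chase 'e': 17 ⇒ 23;  out=∅∪out(23)=∅
  fail(19) 'bae': from fail(18)=1 chase 'e': 1→0 ⇒ 5;  out={4}∪out(5)={4}
  fail(22) 'dab': from fail(21)=1 chase 'b': 1→0 ⇒ 17;  out={6}∪out(17)={6}
  fail(24) 'bea': from fail(23)=5 chase 'a': 5→0 ⇒ 1;  out={7}∪out(1)={7}
  fail(4) 'adcd': from fail(3)=11 chase 'd': 11→0 ⇒ 20;  out={0}∪out(20)={0}
  fail(8) 'edda': from fail(7)=20 chase 'a': 20 ⇒ 21;  out=∅∪out(21)=∅
  fail(16) 'ebea': from fail(15)=23 chase 'a': 23 ⇒ 24;  out={3}∪out(24)={3,7}
  fail(9) 'eddac': from fail(8)=21 chase 'c': 21→1→0 ⇒ 11;  out=∅∪out(11)={5}
  fail(10) 'eddacc': from fail(9)=11 chase 'c': 11 ⇒ 12;  out={1}∪out(12)={1,5}

Scan:
i=0 'b': node 0→17
i=1 'e': node 17→23
i=2 'b': node 23→14 (fail-walked)
i=3 'e': node 14→15
i=4 'a': node 15→16  → match P3@[1:4],P7@[2:4]
i=5 'd': node 16→2 (fail-walked)
i=6 'a': node 2→21 (fail-walked)
i=7 'b': node 21→22  → match P6@[5:7]
i=8 'c': node 22→11 (fail-walked)  → match P5@[8:8]
i=9 'd': node 11→20 (fail-walked)
i=10 'e': node 20→5 (fail-walked)
i=11 'a': node 5→1 (fail-walked)
i=12 'd': node 1→2
i=13 'e': node 2→5 (fail-walked)
i=14 'b': node 5→14
i=15 'a': node 14→18 (fail-walked)
i=16 'a': node 18→1 (fail-walked)
i=17 'a': node 1→1 (fail-walked)
i=18 'b': node 1→17 (fail-walked)
i=19 'd': node 17→20 (fail-walked)
i=20 'a': node 20→21
i=21 'd': node 21→2 (fail-walked)
i=22 'c': node 2→3  → match P5@[22:22]
i=23 'd': node 3→4  → match P0@[20:23]
i=24 'c': node 4→11 (fail-walked)  → match P5@[24:24]
i=25 'a': node 11→1 (fail-walked)
i=26 'd': node 1→2
i=27 'c': node 2→3  → match P5@[27:27]
i=28 'd': node 3→4  → match P0@[25:28]
i=29 'a': node 4→21 (fail-walked)
i=30 'a': node 21→1 (fail-walked)
i=31 'e': node 1→5 (fail-walked)
i=32 'b': node 5→14
i=33 'e': node 14→15
i=34 'a': node 15→16  → match P3@[31:34],P7@[32:34]
i=35 'e': node 16→5 (fail-walked)
i=36 'b': node 5→14
i=37 'e': node 14→15
i=38 'a': node 15→16  → match P3@[35:38],P7@[36:38]
i=39 'd': node 16→2 (fail-walked)

All matches (sorted): [[4,3],[4,7],[7,6],[8,5],[22,5],[23,0],[24,5],[27,5],[28,0],[34,3],[34,7],[38,3],[38,7]]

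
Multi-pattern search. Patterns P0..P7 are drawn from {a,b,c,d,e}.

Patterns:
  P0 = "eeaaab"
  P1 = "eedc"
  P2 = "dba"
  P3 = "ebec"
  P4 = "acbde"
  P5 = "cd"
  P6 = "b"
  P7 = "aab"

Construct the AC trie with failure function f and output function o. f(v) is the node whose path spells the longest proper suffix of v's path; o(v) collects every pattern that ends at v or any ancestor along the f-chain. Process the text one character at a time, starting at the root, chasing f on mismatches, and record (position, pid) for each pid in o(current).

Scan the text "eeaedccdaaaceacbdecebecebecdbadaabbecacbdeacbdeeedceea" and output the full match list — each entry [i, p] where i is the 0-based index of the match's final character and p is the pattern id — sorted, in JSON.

Build:
Trie nodes:
  n0 'ε': a→15 b→22 c→20 d→9 e→1
  n1 'e': b→12 e→2
  n2 'ee': a→3 d→7
  n3 'eea': a→4
  n4 'eeaa': a→5
  n5 'eeaaa': b→6
  n6 'eeaaab': ·  [P0 ends]
  n7 'eed': c→8
  n8 'eedc': ·  [P1 ends]
  n9 'd': b→10
  n10 'db': a→11
  n11 'dba': ·  [P2 ends]
  n12 'eb': e→13
  n13 'ebe': c→14
  n14 'ebec': ·  [P3 ends]
  n15 'a': a→23 c→16
  n16 'ac': b→17
  n17 'acb': d→18
  n18 'acbd': e→19
  n19 'acbde': ·  [P4 ends]
  n20 'c': d→21
  n21 'cd': ·  [P5 ends]
  n22 'b': ·  [P6 ends]
  n23 'aa': b→24
  n24 'aab': ·  [P7 ends]

Failure links (BFS by depth):
  n1('e'): parent n0 fail=0; on 'e' 0 → fail=0;  out ∅∪∅=∅
  n9('d'): parent n0 fail=0; on 'd' 0 → fail=0;  out ∅∪∅=∅
  n15('a'): parent n0 fail=0; on 'a' 0 → fail=0;  out ∅∪∅=∅
  n20('c'): parent n0 fail=0; on 'c' 0 → fail=0;  out ∅∪∅=∅
  n22('b'): parent n0 fail=0; on 'b' 0 → fail=0;  out {6}∪∅={6}
  n2('ee'): parent n1 fail=0; on 'e' 0 → fail=1;  out ∅∪∅=∅
  n10('db'): parent n9 fail=0; on 'b' 0 → fail=22;  out ∅∪{6}={6}
  n12('eb'): parent n1 fail=0; on 'b' 0 → fail=22;  out ∅∪{6}={6}
  n16('ac'): parent n15 fail=0; on 'c' 0 → fail=20;  out ∅∪∅=∅
  n21('cd'): parent n20 fail=0; on 'd' 0 → fail=9;  out {5}∪∅={5}
  n23('aa'): parent n15 fail=0; on 'a' 0 → fail=15;  out ∅∪∅=∅
  n3('eea'): parent n2 fail=1; on 'a' 1→0 → fail=15;  out ∅∪∅=∅
  n7('eed'): parent n2 fail=1; on 'd' 1→0 → fail=9;  out ∅∪∅=∅
  n11('dba'): parent n10 fail=22; on 'a' 22→0 → fail=15;  out {2}∪∅={2}
  n13('ebe'): parent n12 fail=22; on 'e' 22→0 → fail=1;  out ∅∪∅=∅
  n17('acb'): parent n16 fail=20; on 'b' 20→0 → fail=22;  out ∅∪{6}={6}
  n24('aab'): parent n23 fail=15; on 'b' 15→0 → fail=22;  out {7}∪{6}={6,7}
  n4('eeaa'): parent n3 fail=15; on 'a' 15 → fail=23;  out ∅∪∅=∅
  n8('eedc'): parent n7 fail=9; on 'c' 9→0 → fail=20;  out {1}∪∅={1}
  n14('ebec'): parent n13 fail=1; on 'c' 1→0 → fail=20;  out {3}∪∅={3}
  n18('acbd'): parent n17 fail=22; on 'd' 22→0 → fail=9;  out ∅∪∅=∅
  n5('eeaaa'): parent n4 fail=23; on 'a' 23→15 → fail=23;  out ∅∪∅=∅
  n19('acbde'): parent n18 fail=9; on 'e' 9→0 → fail=1;  out {4}∪∅={4}
  n6('eeaaab'): parent n5 fail=23; on 'b' 23 → fail=24;  out {0}∪{6,7}={0,6,7}

Scan:
[0] read 'e'  n0⇒n1
[1] read 'e'  n1⇒n2
[2] read 'a'  n2⇒n3
[3] read 'e'  n3⇒n1 ·f
[4] read 'd'  n1⇒n9 ·f
[5] read 'c'  n9⇒n20 ·f
[6] read 'c'  n20⇒n20 ·f
[7] read 'd'  n20⇒n21  ** P5@[6:7]
[8] read 'a'  n21⇒n15 ·f
[9] read 'a'  n15⇒n23
[10] read 'a'  n23⇒n23 ·f
[11] read 'c'  n23⇒n16 ·f
[12] read 'e'  n16⇒n1 ·f
[13] read 'a'  n1⇒n15 ·f
[14] read 'c'  n15⇒n16
[15] read 'b'  n16⇒n17  ** P6@[15:15]
[16] read 'd'  n17⇒n18
[17] read 'e'  n18⇒n19  ** P4@[13:17]
[18] read 'c'  n19⇒n20 ·f
[19] read 'e'  n20⇒n1 ·f
[20] read 'b'  n1⇒n12  ** P6@[20:20]
[21] read 'e'  n12⇒n13
[22] read 'c'  n13⇒n14  ** P3@[19:22]
[23] read 'e'  n14⇒n1 ·f
[24] read 'b'  n1⇒n12  ** P6@[24:24]
[25] read 'e'  n12⇒n13
[26] read 'c'  n13⇒n14  ** P3@[23:26]
[27] read 'd'  n14⇒n21 ·f  ** P5@[26:27]
[28] read 'b'  n21⇒n10 ·f  ** P6@[28:28]
[29] read 'a'  n10⇒n11  ** P2@[27:29]
[30] read 'd'  n11⇒n9 ·f
[31] read 'a'  n9⇒n15 ·f
[32] read 'a'  n15⇒n23
[33] read 'b'  n23⇒n24  ** P6@[33:33],P7@[31:33]
[34] read 'b'  n24⇒n22 ·f  ** P6@[34:34]
[35] read 'e'  n22⇒n1 ·f
[36] read 'c'  n1⇒n20 ·f
[37] read 'a'  n20⇒n15 ·f
[38] read 'c'  n15⇒n16
[39] read 'b'  n16⇒n17  ** P6@[39:39]
[40] read 'd'  n17⇒n18
[41] read 'e'  n18⇒n19  ** P4@[37:41]
[42] read 'a'  n19⇒n15 ·f
[43] read 'c'  n15⇒n16
[44] read 'b'  n16⇒n17  ** P6@[44:44]
[45] read 'd'  n17⇒n18
[46] read 'e'  n18⇒n19  ** P4@[42:46]
[47] read 'e'  n19⇒n2 ·f
[48] read 'e'  n2⇒n2 ·f
[49] read 'd'  n2⇒n7
[50] read 'c'  n7⇒n8  ** P1@[47:50]
[51] read 'e'  n8⇒n1 ·f
[52] read 'e'  n1⇒n2
[53] read 'a'  n2⇒n3

All matches (sorted): [[7,5],[15,6],[17,4],[20,6],[22,3],[24,6],[26,3],[27,5],[28,6],[29,2],[33,6],[33,7],[34,6],[39,6],[41,4],[44,6],[46,4],[50,1]]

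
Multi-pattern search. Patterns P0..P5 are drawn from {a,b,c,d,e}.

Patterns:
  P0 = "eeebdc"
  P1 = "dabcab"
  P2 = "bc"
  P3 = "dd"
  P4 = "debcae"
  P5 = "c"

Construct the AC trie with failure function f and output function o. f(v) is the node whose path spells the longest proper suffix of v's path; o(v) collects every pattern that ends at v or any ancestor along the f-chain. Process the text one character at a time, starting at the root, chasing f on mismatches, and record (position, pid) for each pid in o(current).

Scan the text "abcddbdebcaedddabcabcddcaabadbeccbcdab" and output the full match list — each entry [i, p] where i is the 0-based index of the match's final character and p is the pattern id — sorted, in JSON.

Build:
Trie nodes:
  0='ε' goto b→13 c→21 d→7 e→1
  1='e' goto e→2
  2='ee' goto e→3
  3='eee' goto b→4
  4='eeeb' goto d→5
  5='eeebd' goto c→6
  6='eeebdc' goto ·  ←P0
  7='d' goto a→8 d→15 e→16
  8='da' goto b→9
  9='dab' goto c→10
  10='dabc' goto a→11
  11='dabca' goto b→12
  12='dabcab' goto ·  ←P1
  13='b' goto c→14
  14='bc' goto ·  ←P2
  15='dd' goto ·  ←P3
  16='de' goto b→17
  17='deb' goto c→18
  18='debc' goto a→19
  19='debca' goto e→20
  20='debcae' goto ·  ←P4
  21='c' goto ·  ←P5

BFS fail/out derivation:
  n1('e'): parent n0 fail=0; on 'e' 0 → fail=0;  out ∅∪∅=∅
  n7('d'): parent n0 fail=0; on 'd' 0 → fail=0;  out ∅∪∅=∅
  n13('b'): parent n0 fail=0; on 'b' 0 → fail=0;  out ∅∪∅=∅
  n21('c'): parent n0 fail=0; on 'c' 0 → fail=0;  out {5}∪∅={5}
  n2('ee'): parent n1 fail=0; on 'e' 0 → fail=1;  out ∅∪∅=∅
  n8('da'): parent n7 fail=0; on 'a' 0 → fail=0;  out ∅∪∅=∅
  n14('bc'): parent n13 fail=0; on 'c' 0 → fail=21;  out {2}∪{5}={2,5}
  n15('dd'): parent n7 fail=0; on 'd' 0 → fail=7;  out {3}∪∅={3}
  n16('de'): parent n7 fail=0; on 'e' 0 → fail=1;  out ∅∪∅=∅
  n3('eee'): parent n2 fail=1; on 'e' 1 → fail=2;  out ∅∪∅=∅
  n9('dab'): parent n8 fail=0; on 'b' 0 → fail=13;  out ∅∪∅=∅
  n17('deb'): parent n16 fail=1; on 'b' 1→0 → fail=13;  out ∅∪∅=∅
  n4('eeeb'): parent n3 fail=2; on 'b' 2→1→0 → fail=13;  out ∅∪∅=∅
  n10('dabc'): parent n9 fail=13; on 'c' 13 → fail=14;  out ∅∪{2,5}={2,5}
  n18('debc'): parent n17 fail=13; on 'c' 13 → fail=14;  out ∅∪{2,5}={2,5}
  n5('eeebd'): parent n4 fail=13; on 'd' 13→0 → fail=7;  out ∅∪∅=∅
  n11('dabca'): parent n10 fail=14; on 'a' 14→21→0 → fail=0;  out ∅∪∅=∅
  n19('debca'): parent n18 fail=14; on 'a' 14→21→0 → fail=0;  out ∅∪∅=∅
  n6('eeebdc'): parent n5 fail=7; on 'c' 7→0 → fail=21;  out {0}∪{5}={0,5}
  n12('dabcab'): parent n11 fail=0; on 'b' 0 → fail=13;  out {1}∪∅={1}
  n20('debcae'): parent n19 fail=0; on 'e' 0 → fail=1;  out {4}∪∅={4}

Run:
pos 0 'a': at 0
pos 1 'b': at 13
pos 2 'c': at 14  ** P2@[1:2],P5@[2:2]
pos 3 'd': at 7 (via fail)
pos 4 'd': at 15  ** P3@[3:4]
pos 5 'b': at 13 (via fail)
pos 6 'd': at 7 (via fail)
pos 7 'e': at 16
pos 8 'b': at 17
pos 9 'c': at 18  ** P2@[8:9],P5@[9:9]
pos 10 'a': at 19
pos 11 'e': at 20  ** P4@[6:11]
pos 12 'd': at 7 (via fail)
pos 13 'd': at 15  ** P3@[12:13]
pos 14 'd': at 15 (via fail)  ** P3@[13:14]
pos 15 'a': at 8 (via fail)
pos 16 'b': at 9
pos 17 'c': at 10  ** P2@[16:17],P5@[17:17]
pos 18 'a': at 11
pos 19 'b': at 12  ** P1@[14:19]
pos 20 'c': at 14 (via fail)  ** P2@[19:20],P5@[20:20]
pos 21 'd': at 7 (via fail)
pos 22 'd': at 15  ** P3@[21:22]
pos 23 'c': at 21 (via fail)  ** P5@[23:23]
pos 24 'a': at 0 (via fail)
pos 25 'a': at 0
pos 26 'b': at 13
pos 27 'a': at 0 (via fail)
pos 28 'd': at 7
pos 29 'b': at 13 (via fail)
pos 30 'e': at 1 (via fail)
pos 31 'c': at 21 (via fail)  ** P5@[31:31]
pos 32 'c': at 21 (via fail)  ** P5@[32:32]
pos 33 'b': at 13 (via fail)
pos 34 'c': at 14  ** P2@[33:34],P5@[34:34]
pos 35 'd': at 7 (via fail)
pos 36 'a': at 8
pos 37 'b': at 9

All matches (sorted): [[2,2],[2,5],[4,3],[9,2],[9,5],[11,4],[13,3],[14,3],[17,2],[17,5],[19,1],[20,2],[20,5],[22,3],[23,5],[31,5],[32,5],[34,2],[34,5]]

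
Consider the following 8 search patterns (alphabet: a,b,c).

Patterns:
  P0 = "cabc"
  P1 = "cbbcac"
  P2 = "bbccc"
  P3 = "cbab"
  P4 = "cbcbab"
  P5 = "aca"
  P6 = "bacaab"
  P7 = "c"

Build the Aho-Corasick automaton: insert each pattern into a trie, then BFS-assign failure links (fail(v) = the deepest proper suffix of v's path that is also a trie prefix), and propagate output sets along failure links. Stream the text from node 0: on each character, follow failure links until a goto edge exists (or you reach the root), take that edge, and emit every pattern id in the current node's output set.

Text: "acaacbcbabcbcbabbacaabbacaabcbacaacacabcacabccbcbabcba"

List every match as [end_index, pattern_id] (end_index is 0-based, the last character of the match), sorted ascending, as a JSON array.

Construct AC machine:
Trie nodes:
  0='ε' goto a→21 b→10 c→1
  1='c' goto a→2 b→5  [P7 ends]
  2='ca' goto b→3
  3='cab' goto c→4
  4='cabc' goto ·  [P0 ends]
  5='cb' goto a→15 b→6 c→17
  6='cbb' goto c→7
  7='cbbc' goto a→8
  8='cbbca' goto c→9
  9='cbbcac' goto ·  [P1 ends]
  10='b' goto a→24 b→11
  11='bb' goto c→12
  12='bbc' goto c→13
  13='bbcc' goto c→14
  14='bbccc' goto ·  [P2 ends]
  15='cba' goto b→16
  16='cbab' goto ·  [P3 ends]
  17='cbc' goto b→18
  18='cbcb' goto a→19
  19='cbcba' goto b→20
  20='cbcbab' goto ·  [P4 ends]
  21='a' goto c→22
  22='ac' goto a→23
  23='aca' goto ·  [P5 ends]
  24='ba' goto c→25
  25='bac' goto a→26
  26='baca' goto a→27
  27='bacaa' goto b→28
  28='bacaab' goto ·  [P6 ends]

Failure links (BFS by depth):
  fail(1) 'c': from fail(0)=0 chase 'c': 0 ⇒ 0;  out={7}∪out(0)={7}
  fail(10) 'b': from fail(0)=0 chase 'b': 0 ⇒ 0;  out=∅∪out(0)=∅
  fail(21) 'a': from fail(0)=0 chase 'a': 0 ⇒ 0;  out=∅∪out(0)=∅
  fail(2) 'ca': from fail(1)=0 chase 'a': 0 ⇒ 21;  out=∅∪out(21)=∅
  fail(5) 'cb': from fail(1)=0 chase 'b': 0 ⇒ 10;  out=∅∪out(10)=∅
  fail(11) 'bb': from fail(10)=0 chase 'b': 0 ⇒ 10;  out=∅∪out(10)=∅
  fail(22) 'ac': from fail(21)=0 chase 'c': 0 ⇒ 1;  out=∅∪out(1)={7}
  fail(24) 'ba': from fail(10)=0 chase 'a': 0 ⇒ 21;  out=∅∪out(21)=∅
  fail(3) 'cab': from fail(2)=21 chase 'b': 21→0 ⇒ 10;  out=∅∪out(10)=∅
  fail(6) 'cbb': from fail(5)=10 chase 'b': 10 ⇒ 11;  out=∅∪out(11)=∅
  fail(12) 'bbc': from fail(11)=10 chase 'c': 10→0 ⇒ 1;  out=∅∪out(1)={7}
  fail(15) 'cba': from fail(5)=10 chase 'a': 10 ⇒ 24;  out=∅∪out(24)=∅
  fail(17) 'cbc': from fail(5)=10 chase 'c': 10→0 ⇒ 1;  out=∅∪out(1)={7}
  fail(23) 'aca': from fail(22)=1 chase 'a': 1 ⇒ 2;  out={5}∪out(2)={5}
  fail(25) 'bac': from fail(24)=21 chase 'c': 21 ⇒ 22;  out=∅∪out(22)={7}
  fail(4) 'cabc': from fail(3)=10 chase 'c': 10→0 ⇒ 1;  out={0}∪out(1)={0,7}
  fail(7) 'cbbc': from fail(6)=11 chase 'c': 11 ⇒ 12;  out=∅∪out(12)={7}
  fail(13) 'bbcc': from fail(12)=1 chase 'c': 1→0 ⇒ 1;  out=∅∪out(1)={7}
  fail(16) 'cbab': from fail(15)=24 chase 'b': 24→21→0 ⇒ 10;  out={3}∪out(10)={3}
  fail(18) 'cbcb': from fail(17)=1 chase 'b': 1 ⇒ 5;  out=∅∪out(5)=∅
  fail(26) 'baca': from fail(25)=22 chase 'a': 22 ⇒ 23;  out=∅∪out(23)={5}
  fail(8) 'cbbca': from fail(7)=12 chase 'a': 12→1 ⇒ 2;  out=∅∪out(2)=∅
  fail(14) 'bbccc': from fail(13)=1 chase 'c': 1→0 ⇒ 1;  out={2}∪out(1)={2,7}
  fail(19) 'cbcba': from fail(18)=5 chase 'a': 5 ⇒ 15;  out=∅∪out(15)=∅
  fail(27) 'bacaa': from fail(26)=23 chase 'a': 23→2→21→0 ⇒ 21;  out=∅∪out(21)=∅
  fail(9) 'cbbcac': from fail(8)=2 chase 'c': 2→21 ⇒ 22;  out={1}∪out(22)={1,7}
  fail(20) 'cbcbab': from fail(19)=15 chase 'b': 15 ⇒ 16;  out={4}∪out(16)={3,4}
  fail(28) 'bacaab': from fail(27)=21 chase 'b': 21→0 ⇒ 10;  out={6}∪out(10)={6}

Run:
[0] read 'a'  n0⇒n21
[1] read 'c'  n21⇒n22  → match P7@[1:1]
[2] read 'a'  n22⇒n23  → match P5@[0:2]
[3] read 'a'  n23⇒n21 (fail-walked)
[4] read 'c'  n21⇒n22  → match P7@[4:4]
[5] read 'b'  n22⇒n5 (fail-walked)
[6] read 'c'  n5⇒n17  → match P7@[6:6]
[7] read 'b'  n17⇒n18
[8] read 'a'  n18⇒n19
[9] read 'b'  n19⇒n20  → match P3@[6:9],P4@[4:9]
[10] read 'c'  n20⇒n1 (fail-walked)  → match P7@[10:10]
[11] read 'b'  n1⇒n5
[12] read 'c'  n5⇒n17  → match P7@[12:12]
[13] read 'b'  n17⇒n18
[14] read 'a'  n18⇒n19
[15] read 'b'  n19⇒n20  → match P3@[12:15],P4@[10:15]
[16] read 'b'  n20⇒n11 (fail-walked)
[17] read 'a'  n11⇒n24 (fail-walked)
[18] read 'c'  n24⇒n25  → match P7@[18:18]
[19] read 'a'  n25⇒n26  → match P5@[17:19]
[20] read 'a'  n26⇒n27
[21] read 'b'  n27⇒n28  → match P6@[16:21]
[22] read 'b'  n28⇒n11 (fail-walked)
[23] read 'a'  n11⇒n24 (fail-walked)
[24] read 'c'  n24⇒n25  → match P7@[24:24]
[25] read 'a'  n25⇒n26  → match P5@[23:25]
[26] read 'a'  n26⇒n27
[27] read 'b'  n27⇒n28  → match P6@[22:27]
[28] read 'c'  n28⇒n1 (fail-walked)  → match P7@[28:28]
[29] read 'b'  n1⇒n5
[30] read 'a'  n5⇒n15
[31] read 'c'  n15⇒n25 (fail-walked)  → match P7@[31:31]
[32] read 'a'  n25⇒n26  → match P5@[30:32]
[33] read 'a'  n26⇒n27
[34] read 'c'  n27⇒n22 (fail-walked)  → match P7@[34:34]
[35] read 'a'  n22⇒n23  → match P5@[33:35]
[36] read 'c'  n23⇒n22 (fail-walked)  → match P7@[36:36]
[37] read 'a'  n22⇒n23  → match P5@[35:37]
[38] read 'b'  n23⇒n3 (fail-walked)
[39] read 'c'  n3⇒n4  → match P0@[36:39],P7@[39:39]
[40] read 'a'  n4⇒n2 (fail-walked)
[41] read 'c'  n2⇒n22 (fail-walked)  → match P7@[41:41]
[42] read 'a'  n22⇒n23  → match P5@[40:42]
[43] read 'b'  n23⇒n3 (fail-walked)
[44] read 'c'  n3⇒n4  → match P0@[41:44],P7@[44:44]
[45] read 'c'  n4⇒n1 (fail-walked)  → match P7@[45:45]
[46] read 'b'  n1⇒n5
[47] read 'c'  n5⇒n17  → match P7@[47:47]
[48] read 'b'  n17⇒n18
[49] read 'a'  n18⇒n19
[50] read 'b'  n19⇒n20  → match P3@[47:50],P4@[45:50]
[51] read 'c'  n20⇒n1 (fail-walked)  → match P7@[51:51]
[52] read 'b'  n1⇒n5
[53] read 'a'  n5⇒n15

Result: [[1,7],[2,5],[4,7],[6,7],[9,3],[9,4],[10,7],[12,7],[15,3],[15,4],[18,7],[19,5],[21,6],[24,7],[25,5],[27,6],[28,7],[31,7],[32,5],[34,7],[35,5],[36,7],[37,5],[39,0],[39,7],[41,7],[42,5],[44,0],[44,7],[45,7],[47,7],[50,3],[50,4],[51,7]]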